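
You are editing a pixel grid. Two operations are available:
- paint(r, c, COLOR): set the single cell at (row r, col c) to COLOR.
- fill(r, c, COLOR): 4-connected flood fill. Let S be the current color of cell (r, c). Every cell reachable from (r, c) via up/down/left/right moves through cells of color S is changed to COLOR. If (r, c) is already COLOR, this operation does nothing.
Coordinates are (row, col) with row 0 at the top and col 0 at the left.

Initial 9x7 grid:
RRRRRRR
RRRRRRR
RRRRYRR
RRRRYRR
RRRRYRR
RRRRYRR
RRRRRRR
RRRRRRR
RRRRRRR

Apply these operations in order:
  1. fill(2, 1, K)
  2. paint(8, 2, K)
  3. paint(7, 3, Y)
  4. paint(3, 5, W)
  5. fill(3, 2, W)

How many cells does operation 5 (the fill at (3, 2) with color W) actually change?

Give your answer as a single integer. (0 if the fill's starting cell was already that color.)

After op 1 fill(2,1,K) [59 cells changed]:
KKKKKKK
KKKKKKK
KKKKYKK
KKKKYKK
KKKKYKK
KKKKYKK
KKKKKKK
KKKKKKK
KKKKKKK
After op 2 paint(8,2,K):
KKKKKKK
KKKKKKK
KKKKYKK
KKKKYKK
KKKKYKK
KKKKYKK
KKKKKKK
KKKKKKK
KKKKKKK
After op 3 paint(7,3,Y):
KKKKKKK
KKKKKKK
KKKKYKK
KKKKYKK
KKKKYKK
KKKKYKK
KKKKKKK
KKKYKKK
KKKKKKK
After op 4 paint(3,5,W):
KKKKKKK
KKKKKKK
KKKKYKK
KKKKYWK
KKKKYKK
KKKKYKK
KKKKKKK
KKKYKKK
KKKKKKK
After op 5 fill(3,2,W) [57 cells changed]:
WWWWWWW
WWWWWWW
WWWWYWW
WWWWYWW
WWWWYWW
WWWWYWW
WWWWWWW
WWWYWWW
WWWWWWW

Answer: 57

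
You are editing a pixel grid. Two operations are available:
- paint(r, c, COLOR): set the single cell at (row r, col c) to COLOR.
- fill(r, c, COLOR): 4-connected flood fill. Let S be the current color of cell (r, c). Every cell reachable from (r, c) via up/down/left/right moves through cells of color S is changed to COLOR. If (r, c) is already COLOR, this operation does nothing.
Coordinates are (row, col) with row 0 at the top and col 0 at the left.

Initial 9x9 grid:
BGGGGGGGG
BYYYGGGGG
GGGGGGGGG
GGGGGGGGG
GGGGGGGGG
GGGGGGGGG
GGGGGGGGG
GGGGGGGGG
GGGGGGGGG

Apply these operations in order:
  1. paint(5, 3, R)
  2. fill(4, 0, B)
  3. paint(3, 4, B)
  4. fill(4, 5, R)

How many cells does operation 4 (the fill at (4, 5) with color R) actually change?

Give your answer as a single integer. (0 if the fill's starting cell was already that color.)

After op 1 paint(5,3,R):
BGGGGGGGG
BYYYGGGGG
GGGGGGGGG
GGGGGGGGG
GGGGGGGGG
GGGRGGGGG
GGGGGGGGG
GGGGGGGGG
GGGGGGGGG
After op 2 fill(4,0,B) [75 cells changed]:
BBBBBBBBB
BYYYBBBBB
BBBBBBBBB
BBBBBBBBB
BBBBBBBBB
BBBRBBBBB
BBBBBBBBB
BBBBBBBBB
BBBBBBBBB
After op 3 paint(3,4,B):
BBBBBBBBB
BYYYBBBBB
BBBBBBBBB
BBBBBBBBB
BBBBBBBBB
BBBRBBBBB
BBBBBBBBB
BBBBBBBBB
BBBBBBBBB
After op 4 fill(4,5,R) [77 cells changed]:
RRRRRRRRR
RYYYRRRRR
RRRRRRRRR
RRRRRRRRR
RRRRRRRRR
RRRRRRRRR
RRRRRRRRR
RRRRRRRRR
RRRRRRRRR

Answer: 77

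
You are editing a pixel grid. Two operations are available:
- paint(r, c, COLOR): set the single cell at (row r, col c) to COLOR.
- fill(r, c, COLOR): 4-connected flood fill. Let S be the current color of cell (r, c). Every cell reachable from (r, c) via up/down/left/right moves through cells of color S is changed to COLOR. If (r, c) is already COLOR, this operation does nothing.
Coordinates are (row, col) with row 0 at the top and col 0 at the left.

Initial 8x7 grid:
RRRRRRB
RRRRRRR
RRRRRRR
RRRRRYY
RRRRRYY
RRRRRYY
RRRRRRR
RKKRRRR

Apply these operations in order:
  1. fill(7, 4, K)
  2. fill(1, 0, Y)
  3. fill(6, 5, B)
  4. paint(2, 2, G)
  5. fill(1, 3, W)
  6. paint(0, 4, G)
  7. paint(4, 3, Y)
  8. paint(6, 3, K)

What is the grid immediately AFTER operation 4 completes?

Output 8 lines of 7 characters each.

Answer: BBBBBBB
BBBBBBB
BBGBBBB
BBBBBBB
BBBBBBB
BBBBBBB
BBBBBBB
BBBBBBB

Derivation:
After op 1 fill(7,4,K) [47 cells changed]:
KKKKKKB
KKKKKKK
KKKKKKK
KKKKKYY
KKKKKYY
KKKKKYY
KKKKKKK
KKKKKKK
After op 2 fill(1,0,Y) [49 cells changed]:
YYYYYYB
YYYYYYY
YYYYYYY
YYYYYYY
YYYYYYY
YYYYYYY
YYYYYYY
YYYYYYY
After op 3 fill(6,5,B) [55 cells changed]:
BBBBBBB
BBBBBBB
BBBBBBB
BBBBBBB
BBBBBBB
BBBBBBB
BBBBBBB
BBBBBBB
After op 4 paint(2,2,G):
BBBBBBB
BBBBBBB
BBGBBBB
BBBBBBB
BBBBBBB
BBBBBBB
BBBBBBB
BBBBBBB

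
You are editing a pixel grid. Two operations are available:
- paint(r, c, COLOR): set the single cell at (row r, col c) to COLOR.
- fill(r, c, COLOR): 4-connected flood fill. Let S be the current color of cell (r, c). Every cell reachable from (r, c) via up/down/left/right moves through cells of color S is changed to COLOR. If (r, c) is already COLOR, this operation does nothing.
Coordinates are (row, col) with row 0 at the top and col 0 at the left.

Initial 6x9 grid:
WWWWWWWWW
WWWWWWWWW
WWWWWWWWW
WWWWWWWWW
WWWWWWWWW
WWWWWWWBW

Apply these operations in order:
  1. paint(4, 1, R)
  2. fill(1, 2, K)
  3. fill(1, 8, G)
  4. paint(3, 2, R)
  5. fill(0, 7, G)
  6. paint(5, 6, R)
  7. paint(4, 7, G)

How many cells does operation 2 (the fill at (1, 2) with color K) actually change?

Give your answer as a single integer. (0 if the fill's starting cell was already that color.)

After op 1 paint(4,1,R):
WWWWWWWWW
WWWWWWWWW
WWWWWWWWW
WWWWWWWWW
WRWWWWWWW
WWWWWWWBW
After op 2 fill(1,2,K) [52 cells changed]:
KKKKKKKKK
KKKKKKKKK
KKKKKKKKK
KKKKKKKKK
KRKKKKKKK
KKKKKKKBK

Answer: 52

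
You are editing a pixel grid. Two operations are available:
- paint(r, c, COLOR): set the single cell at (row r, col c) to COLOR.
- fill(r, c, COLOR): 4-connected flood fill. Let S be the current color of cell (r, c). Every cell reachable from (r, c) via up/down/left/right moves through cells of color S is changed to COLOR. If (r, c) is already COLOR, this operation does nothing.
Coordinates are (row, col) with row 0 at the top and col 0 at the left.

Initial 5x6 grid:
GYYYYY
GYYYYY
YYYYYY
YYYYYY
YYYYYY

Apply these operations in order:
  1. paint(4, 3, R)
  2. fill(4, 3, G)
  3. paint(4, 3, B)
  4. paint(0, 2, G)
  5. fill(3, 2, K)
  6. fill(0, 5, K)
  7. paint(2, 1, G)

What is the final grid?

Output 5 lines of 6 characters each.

After op 1 paint(4,3,R):
GYYYYY
GYYYYY
YYYYYY
YYYYYY
YYYRYY
After op 2 fill(4,3,G) [1 cells changed]:
GYYYYY
GYYYYY
YYYYYY
YYYYYY
YYYGYY
After op 3 paint(4,3,B):
GYYYYY
GYYYYY
YYYYYY
YYYYYY
YYYBYY
After op 4 paint(0,2,G):
GYGYYY
GYYYYY
YYYYYY
YYYYYY
YYYBYY
After op 5 fill(3,2,K) [26 cells changed]:
GKGKKK
GKKKKK
KKKKKK
KKKKKK
KKKBKK
After op 6 fill(0,5,K) [0 cells changed]:
GKGKKK
GKKKKK
KKKKKK
KKKKKK
KKKBKK
After op 7 paint(2,1,G):
GKGKKK
GKKKKK
KGKKKK
KKKKKK
KKKBKK

Answer: GKGKKK
GKKKKK
KGKKKK
KKKKKK
KKKBKK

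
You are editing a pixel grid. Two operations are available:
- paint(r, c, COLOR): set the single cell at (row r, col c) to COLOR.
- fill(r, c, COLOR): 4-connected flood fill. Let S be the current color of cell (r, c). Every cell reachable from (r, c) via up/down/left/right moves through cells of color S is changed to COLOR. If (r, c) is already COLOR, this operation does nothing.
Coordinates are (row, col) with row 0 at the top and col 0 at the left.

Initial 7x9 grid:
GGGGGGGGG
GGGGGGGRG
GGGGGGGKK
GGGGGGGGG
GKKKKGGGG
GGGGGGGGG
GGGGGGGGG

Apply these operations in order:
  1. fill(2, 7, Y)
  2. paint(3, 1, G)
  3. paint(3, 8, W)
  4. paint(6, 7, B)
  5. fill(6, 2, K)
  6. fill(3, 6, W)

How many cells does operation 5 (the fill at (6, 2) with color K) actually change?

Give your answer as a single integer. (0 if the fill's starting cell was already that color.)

After op 1 fill(2,7,Y) [2 cells changed]:
GGGGGGGGG
GGGGGGGRG
GGGGGGGYY
GGGGGGGGG
GKKKKGGGG
GGGGGGGGG
GGGGGGGGG
After op 2 paint(3,1,G):
GGGGGGGGG
GGGGGGGRG
GGGGGGGYY
GGGGGGGGG
GKKKKGGGG
GGGGGGGGG
GGGGGGGGG
After op 3 paint(3,8,W):
GGGGGGGGG
GGGGGGGRG
GGGGGGGYY
GGGGGGGGW
GKKKKGGGG
GGGGGGGGG
GGGGGGGGG
After op 4 paint(6,7,B):
GGGGGGGGG
GGGGGGGRG
GGGGGGGYY
GGGGGGGGW
GKKKKGGGG
GGGGGGGGG
GGGGGGGBG
After op 5 fill(6,2,K) [54 cells changed]:
KKKKKKKKK
KKKKKKKRK
KKKKKKKYY
KKKKKKKKW
KKKKKKKKK
KKKKKKKKK
KKKKKKKBK

Answer: 54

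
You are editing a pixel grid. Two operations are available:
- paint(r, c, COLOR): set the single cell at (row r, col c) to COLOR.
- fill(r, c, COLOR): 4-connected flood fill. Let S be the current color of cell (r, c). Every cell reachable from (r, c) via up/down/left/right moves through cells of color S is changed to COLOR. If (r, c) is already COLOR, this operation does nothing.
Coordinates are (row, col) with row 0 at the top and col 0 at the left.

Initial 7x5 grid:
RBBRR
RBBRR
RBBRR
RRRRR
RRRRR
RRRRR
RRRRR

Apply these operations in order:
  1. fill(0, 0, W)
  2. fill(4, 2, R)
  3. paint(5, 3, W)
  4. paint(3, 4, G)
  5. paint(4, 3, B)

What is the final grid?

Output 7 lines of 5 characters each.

After op 1 fill(0,0,W) [29 cells changed]:
WBBWW
WBBWW
WBBWW
WWWWW
WWWWW
WWWWW
WWWWW
After op 2 fill(4,2,R) [29 cells changed]:
RBBRR
RBBRR
RBBRR
RRRRR
RRRRR
RRRRR
RRRRR
After op 3 paint(5,3,W):
RBBRR
RBBRR
RBBRR
RRRRR
RRRRR
RRRWR
RRRRR
After op 4 paint(3,4,G):
RBBRR
RBBRR
RBBRR
RRRRG
RRRRR
RRRWR
RRRRR
After op 5 paint(4,3,B):
RBBRR
RBBRR
RBBRR
RRRRG
RRRBR
RRRWR
RRRRR

Answer: RBBRR
RBBRR
RBBRR
RRRRG
RRRBR
RRRWR
RRRRR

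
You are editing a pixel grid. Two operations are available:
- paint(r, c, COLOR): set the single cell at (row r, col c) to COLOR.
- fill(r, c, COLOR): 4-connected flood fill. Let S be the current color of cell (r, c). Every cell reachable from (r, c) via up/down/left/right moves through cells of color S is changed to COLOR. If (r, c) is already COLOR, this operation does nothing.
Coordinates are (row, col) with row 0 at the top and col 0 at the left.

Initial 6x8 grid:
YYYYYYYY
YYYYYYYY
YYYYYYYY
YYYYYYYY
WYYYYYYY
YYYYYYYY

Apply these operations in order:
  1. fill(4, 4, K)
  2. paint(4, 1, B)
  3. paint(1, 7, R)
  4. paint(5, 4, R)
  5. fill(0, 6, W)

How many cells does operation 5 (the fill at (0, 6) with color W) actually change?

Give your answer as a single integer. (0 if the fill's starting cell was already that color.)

After op 1 fill(4,4,K) [47 cells changed]:
KKKKKKKK
KKKKKKKK
KKKKKKKK
KKKKKKKK
WKKKKKKK
KKKKKKKK
After op 2 paint(4,1,B):
KKKKKKKK
KKKKKKKK
KKKKKKKK
KKKKKKKK
WBKKKKKK
KKKKKKKK
After op 3 paint(1,7,R):
KKKKKKKK
KKKKKKKR
KKKKKKKK
KKKKKKKK
WBKKKKKK
KKKKKKKK
After op 4 paint(5,4,R):
KKKKKKKK
KKKKKKKR
KKKKKKKK
KKKKKKKK
WBKKKKKK
KKKKRKKK
After op 5 fill(0,6,W) [44 cells changed]:
WWWWWWWW
WWWWWWWR
WWWWWWWW
WWWWWWWW
WBWWWWWW
WWWWRWWW

Answer: 44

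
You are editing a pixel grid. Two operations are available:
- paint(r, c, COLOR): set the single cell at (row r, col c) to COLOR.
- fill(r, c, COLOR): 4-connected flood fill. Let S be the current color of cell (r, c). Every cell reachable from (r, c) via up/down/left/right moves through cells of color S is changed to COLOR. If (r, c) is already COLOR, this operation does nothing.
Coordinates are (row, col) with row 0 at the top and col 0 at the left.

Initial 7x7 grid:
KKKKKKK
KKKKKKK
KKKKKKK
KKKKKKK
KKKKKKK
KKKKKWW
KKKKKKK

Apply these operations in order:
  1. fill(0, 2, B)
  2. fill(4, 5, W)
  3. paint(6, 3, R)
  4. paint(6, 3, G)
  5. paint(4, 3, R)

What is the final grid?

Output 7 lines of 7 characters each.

After op 1 fill(0,2,B) [47 cells changed]:
BBBBBBB
BBBBBBB
BBBBBBB
BBBBBBB
BBBBBBB
BBBBBWW
BBBBBBB
After op 2 fill(4,5,W) [47 cells changed]:
WWWWWWW
WWWWWWW
WWWWWWW
WWWWWWW
WWWWWWW
WWWWWWW
WWWWWWW
After op 3 paint(6,3,R):
WWWWWWW
WWWWWWW
WWWWWWW
WWWWWWW
WWWWWWW
WWWWWWW
WWWRWWW
After op 4 paint(6,3,G):
WWWWWWW
WWWWWWW
WWWWWWW
WWWWWWW
WWWWWWW
WWWWWWW
WWWGWWW
After op 5 paint(4,3,R):
WWWWWWW
WWWWWWW
WWWWWWW
WWWWWWW
WWWRWWW
WWWWWWW
WWWGWWW

Answer: WWWWWWW
WWWWWWW
WWWWWWW
WWWWWWW
WWWRWWW
WWWWWWW
WWWGWWW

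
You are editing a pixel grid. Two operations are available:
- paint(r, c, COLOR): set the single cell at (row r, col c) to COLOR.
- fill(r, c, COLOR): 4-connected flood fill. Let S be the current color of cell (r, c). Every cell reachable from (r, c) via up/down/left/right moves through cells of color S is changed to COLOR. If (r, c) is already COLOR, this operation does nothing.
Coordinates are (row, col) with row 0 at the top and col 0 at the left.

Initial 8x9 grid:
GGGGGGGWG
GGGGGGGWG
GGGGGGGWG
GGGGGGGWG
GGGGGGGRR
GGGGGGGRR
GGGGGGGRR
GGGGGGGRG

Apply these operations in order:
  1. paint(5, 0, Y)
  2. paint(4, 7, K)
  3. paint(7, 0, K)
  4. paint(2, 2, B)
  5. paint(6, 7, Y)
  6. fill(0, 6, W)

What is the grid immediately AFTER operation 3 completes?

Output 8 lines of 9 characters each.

After op 1 paint(5,0,Y):
GGGGGGGWG
GGGGGGGWG
GGGGGGGWG
GGGGGGGWG
GGGGGGGRR
YGGGGGGRR
GGGGGGGRR
GGGGGGGRG
After op 2 paint(4,7,K):
GGGGGGGWG
GGGGGGGWG
GGGGGGGWG
GGGGGGGWG
GGGGGGGKR
YGGGGGGRR
GGGGGGGRR
GGGGGGGRG
After op 3 paint(7,0,K):
GGGGGGGWG
GGGGGGGWG
GGGGGGGWG
GGGGGGGWG
GGGGGGGKR
YGGGGGGRR
GGGGGGGRR
KGGGGGGRG

Answer: GGGGGGGWG
GGGGGGGWG
GGGGGGGWG
GGGGGGGWG
GGGGGGGKR
YGGGGGGRR
GGGGGGGRR
KGGGGGGRG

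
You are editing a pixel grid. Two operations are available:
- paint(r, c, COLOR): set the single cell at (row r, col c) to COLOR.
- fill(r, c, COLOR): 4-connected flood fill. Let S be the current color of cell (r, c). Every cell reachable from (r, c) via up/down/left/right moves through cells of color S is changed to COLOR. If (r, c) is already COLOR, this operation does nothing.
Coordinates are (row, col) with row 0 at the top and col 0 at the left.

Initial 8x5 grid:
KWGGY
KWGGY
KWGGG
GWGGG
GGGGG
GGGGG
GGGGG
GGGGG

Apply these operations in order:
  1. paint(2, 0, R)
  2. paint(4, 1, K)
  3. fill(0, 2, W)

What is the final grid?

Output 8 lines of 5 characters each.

After op 1 paint(2,0,R):
KWGGY
KWGGY
RWGGG
GWGGG
GGGGG
GGGGG
GGGGG
GGGGG
After op 2 paint(4,1,K):
KWGGY
KWGGY
RWGGG
GWGGG
GKGGG
GGGGG
GGGGG
GGGGG
After op 3 fill(0,2,W) [30 cells changed]:
KWWWY
KWWWY
RWWWW
WWWWW
WKWWW
WWWWW
WWWWW
WWWWW

Answer: KWWWY
KWWWY
RWWWW
WWWWW
WKWWW
WWWWW
WWWWW
WWWWW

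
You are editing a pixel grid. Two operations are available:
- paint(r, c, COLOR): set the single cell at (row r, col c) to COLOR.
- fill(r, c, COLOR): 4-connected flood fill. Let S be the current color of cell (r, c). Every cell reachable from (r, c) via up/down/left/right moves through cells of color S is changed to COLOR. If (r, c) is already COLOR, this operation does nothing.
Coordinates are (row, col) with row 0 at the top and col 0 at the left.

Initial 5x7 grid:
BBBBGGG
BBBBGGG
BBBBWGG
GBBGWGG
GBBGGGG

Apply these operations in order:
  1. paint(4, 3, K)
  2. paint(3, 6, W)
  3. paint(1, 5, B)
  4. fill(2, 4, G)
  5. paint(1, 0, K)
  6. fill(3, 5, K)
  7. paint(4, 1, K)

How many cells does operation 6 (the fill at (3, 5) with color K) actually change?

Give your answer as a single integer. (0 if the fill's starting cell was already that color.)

After op 1 paint(4,3,K):
BBBBGGG
BBBBGGG
BBBBWGG
GBBGWGG
GBBKGGG
After op 2 paint(3,6,W):
BBBBGGG
BBBBGGG
BBBBWGG
GBBGWGW
GBBKGGG
After op 3 paint(1,5,B):
BBBBGGG
BBBBGBG
BBBBWGG
GBBGWGW
GBBKGGG
After op 4 fill(2,4,G) [2 cells changed]:
BBBBGGG
BBBBGBG
BBBBGGG
GBBGGGW
GBBKGGG
After op 5 paint(1,0,K):
BBBBGGG
KBBBGBG
BBBBGGG
GBBGGGW
GBBKGGG
After op 6 fill(3,5,K) [14 cells changed]:
BBBBKKK
KBBBKBK
BBBBKKK
GBBKKKW
GBBKKKK

Answer: 14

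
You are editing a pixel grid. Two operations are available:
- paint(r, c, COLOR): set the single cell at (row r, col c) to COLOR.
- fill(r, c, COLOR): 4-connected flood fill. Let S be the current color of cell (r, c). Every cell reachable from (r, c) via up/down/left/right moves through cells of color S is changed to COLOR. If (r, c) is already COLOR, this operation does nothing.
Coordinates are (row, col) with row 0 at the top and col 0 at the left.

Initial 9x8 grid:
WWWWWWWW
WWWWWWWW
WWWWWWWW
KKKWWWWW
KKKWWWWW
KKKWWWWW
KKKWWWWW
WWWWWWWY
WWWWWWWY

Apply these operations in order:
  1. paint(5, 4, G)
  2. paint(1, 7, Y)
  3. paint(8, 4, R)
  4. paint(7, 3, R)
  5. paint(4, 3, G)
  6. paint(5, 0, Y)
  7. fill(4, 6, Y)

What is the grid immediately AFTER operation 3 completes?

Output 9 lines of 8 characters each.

Answer: WWWWWWWW
WWWWWWWY
WWWWWWWW
KKKWWWWW
KKKWWWWW
KKKWGWWW
KKKWWWWW
WWWWWWWY
WWWWRWWY

Derivation:
After op 1 paint(5,4,G):
WWWWWWWW
WWWWWWWW
WWWWWWWW
KKKWWWWW
KKKWWWWW
KKKWGWWW
KKKWWWWW
WWWWWWWY
WWWWWWWY
After op 2 paint(1,7,Y):
WWWWWWWW
WWWWWWWY
WWWWWWWW
KKKWWWWW
KKKWWWWW
KKKWGWWW
KKKWWWWW
WWWWWWWY
WWWWWWWY
After op 3 paint(8,4,R):
WWWWWWWW
WWWWWWWY
WWWWWWWW
KKKWWWWW
KKKWWWWW
KKKWGWWW
KKKWWWWW
WWWWWWWY
WWWWRWWY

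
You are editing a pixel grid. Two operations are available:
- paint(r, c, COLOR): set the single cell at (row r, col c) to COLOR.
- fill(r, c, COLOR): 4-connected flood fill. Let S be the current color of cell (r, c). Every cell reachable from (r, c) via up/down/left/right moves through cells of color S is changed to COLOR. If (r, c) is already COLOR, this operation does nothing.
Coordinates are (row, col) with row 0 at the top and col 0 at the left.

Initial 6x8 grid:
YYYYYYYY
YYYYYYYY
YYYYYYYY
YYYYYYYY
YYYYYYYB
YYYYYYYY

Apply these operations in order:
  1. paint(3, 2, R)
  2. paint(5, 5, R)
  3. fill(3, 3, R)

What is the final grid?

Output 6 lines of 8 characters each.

After op 1 paint(3,2,R):
YYYYYYYY
YYYYYYYY
YYYYYYYY
YYRYYYYY
YYYYYYYB
YYYYYYYY
After op 2 paint(5,5,R):
YYYYYYYY
YYYYYYYY
YYYYYYYY
YYRYYYYY
YYYYYYYB
YYYYYRYY
After op 3 fill(3,3,R) [45 cells changed]:
RRRRRRRR
RRRRRRRR
RRRRRRRR
RRRRRRRR
RRRRRRRB
RRRRRRRR

Answer: RRRRRRRR
RRRRRRRR
RRRRRRRR
RRRRRRRR
RRRRRRRB
RRRRRRRR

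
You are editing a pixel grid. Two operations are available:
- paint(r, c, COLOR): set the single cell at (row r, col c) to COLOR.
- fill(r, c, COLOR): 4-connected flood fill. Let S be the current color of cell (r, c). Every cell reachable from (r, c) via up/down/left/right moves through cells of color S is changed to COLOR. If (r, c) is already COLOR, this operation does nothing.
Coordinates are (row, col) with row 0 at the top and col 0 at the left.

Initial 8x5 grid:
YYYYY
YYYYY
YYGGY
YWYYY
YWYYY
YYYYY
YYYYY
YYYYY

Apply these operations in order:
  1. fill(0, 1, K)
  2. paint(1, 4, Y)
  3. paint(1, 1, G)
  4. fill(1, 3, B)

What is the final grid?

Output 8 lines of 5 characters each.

Answer: BBBBB
BGBBY
BBGGB
BWBBB
BWBBB
BBBBB
BBBBB
BBBBB

Derivation:
After op 1 fill(0,1,K) [36 cells changed]:
KKKKK
KKKKK
KKGGK
KWKKK
KWKKK
KKKKK
KKKKK
KKKKK
After op 2 paint(1,4,Y):
KKKKK
KKKKY
KKGGK
KWKKK
KWKKK
KKKKK
KKKKK
KKKKK
After op 3 paint(1,1,G):
KKKKK
KGKKY
KKGGK
KWKKK
KWKKK
KKKKK
KKKKK
KKKKK
After op 4 fill(1,3,B) [34 cells changed]:
BBBBB
BGBBY
BBGGB
BWBBB
BWBBB
BBBBB
BBBBB
BBBBB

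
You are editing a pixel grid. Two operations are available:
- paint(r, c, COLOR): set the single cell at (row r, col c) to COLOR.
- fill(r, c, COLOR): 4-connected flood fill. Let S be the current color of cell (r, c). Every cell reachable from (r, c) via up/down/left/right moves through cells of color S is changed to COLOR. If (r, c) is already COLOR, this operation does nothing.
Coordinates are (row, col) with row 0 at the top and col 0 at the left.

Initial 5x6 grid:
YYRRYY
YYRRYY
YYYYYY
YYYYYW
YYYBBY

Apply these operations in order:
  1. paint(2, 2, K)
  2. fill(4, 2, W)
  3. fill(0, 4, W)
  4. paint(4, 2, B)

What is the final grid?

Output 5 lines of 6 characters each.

Answer: WWRRWW
WWRRWW
WWKWWW
WWWWWW
WWBBBY

Derivation:
After op 1 paint(2,2,K):
YYRRYY
YYRRYY
YYKYYY
YYYYYW
YYYBBY
After op 2 fill(4,2,W) [21 cells changed]:
WWRRWW
WWRRWW
WWKWWW
WWWWWW
WWWBBY
After op 3 fill(0,4,W) [0 cells changed]:
WWRRWW
WWRRWW
WWKWWW
WWWWWW
WWWBBY
After op 4 paint(4,2,B):
WWRRWW
WWRRWW
WWKWWW
WWWWWW
WWBBBY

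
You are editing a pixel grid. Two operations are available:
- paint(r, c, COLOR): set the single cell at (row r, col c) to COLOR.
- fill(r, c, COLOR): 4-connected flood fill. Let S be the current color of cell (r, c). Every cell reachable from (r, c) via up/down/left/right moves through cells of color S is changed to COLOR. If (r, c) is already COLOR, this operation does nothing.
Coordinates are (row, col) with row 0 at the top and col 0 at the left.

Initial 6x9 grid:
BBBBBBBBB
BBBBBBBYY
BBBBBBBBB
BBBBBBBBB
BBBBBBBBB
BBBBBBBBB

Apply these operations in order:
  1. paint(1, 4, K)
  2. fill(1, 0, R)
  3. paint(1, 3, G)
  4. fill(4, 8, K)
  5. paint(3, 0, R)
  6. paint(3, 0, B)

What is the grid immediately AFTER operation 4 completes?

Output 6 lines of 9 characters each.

Answer: KKKKKKKKK
KKKGKKKYY
KKKKKKKKK
KKKKKKKKK
KKKKKKKKK
KKKKKKKKK

Derivation:
After op 1 paint(1,4,K):
BBBBBBBBB
BBBBKBBYY
BBBBBBBBB
BBBBBBBBB
BBBBBBBBB
BBBBBBBBB
After op 2 fill(1,0,R) [51 cells changed]:
RRRRRRRRR
RRRRKRRYY
RRRRRRRRR
RRRRRRRRR
RRRRRRRRR
RRRRRRRRR
After op 3 paint(1,3,G):
RRRRRRRRR
RRRGKRRYY
RRRRRRRRR
RRRRRRRRR
RRRRRRRRR
RRRRRRRRR
After op 4 fill(4,8,K) [50 cells changed]:
KKKKKKKKK
KKKGKKKYY
KKKKKKKKK
KKKKKKKKK
KKKKKKKKK
KKKKKKKKK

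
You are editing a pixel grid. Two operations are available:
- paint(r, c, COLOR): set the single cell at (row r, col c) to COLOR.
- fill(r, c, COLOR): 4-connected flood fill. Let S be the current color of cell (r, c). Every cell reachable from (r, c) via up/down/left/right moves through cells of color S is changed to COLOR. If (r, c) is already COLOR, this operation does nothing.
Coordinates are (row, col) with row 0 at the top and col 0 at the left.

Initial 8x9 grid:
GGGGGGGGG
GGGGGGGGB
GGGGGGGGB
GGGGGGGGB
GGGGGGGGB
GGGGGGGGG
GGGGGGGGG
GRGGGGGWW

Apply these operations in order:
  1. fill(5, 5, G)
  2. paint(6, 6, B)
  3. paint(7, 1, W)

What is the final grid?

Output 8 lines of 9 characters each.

Answer: GGGGGGGGG
GGGGGGGGB
GGGGGGGGB
GGGGGGGGB
GGGGGGGGB
GGGGGGGGG
GGGGGGBGG
GWGGGGGWW

Derivation:
After op 1 fill(5,5,G) [0 cells changed]:
GGGGGGGGG
GGGGGGGGB
GGGGGGGGB
GGGGGGGGB
GGGGGGGGB
GGGGGGGGG
GGGGGGGGG
GRGGGGGWW
After op 2 paint(6,6,B):
GGGGGGGGG
GGGGGGGGB
GGGGGGGGB
GGGGGGGGB
GGGGGGGGB
GGGGGGGGG
GGGGGGBGG
GRGGGGGWW
After op 3 paint(7,1,W):
GGGGGGGGG
GGGGGGGGB
GGGGGGGGB
GGGGGGGGB
GGGGGGGGB
GGGGGGGGG
GGGGGGBGG
GWGGGGGWW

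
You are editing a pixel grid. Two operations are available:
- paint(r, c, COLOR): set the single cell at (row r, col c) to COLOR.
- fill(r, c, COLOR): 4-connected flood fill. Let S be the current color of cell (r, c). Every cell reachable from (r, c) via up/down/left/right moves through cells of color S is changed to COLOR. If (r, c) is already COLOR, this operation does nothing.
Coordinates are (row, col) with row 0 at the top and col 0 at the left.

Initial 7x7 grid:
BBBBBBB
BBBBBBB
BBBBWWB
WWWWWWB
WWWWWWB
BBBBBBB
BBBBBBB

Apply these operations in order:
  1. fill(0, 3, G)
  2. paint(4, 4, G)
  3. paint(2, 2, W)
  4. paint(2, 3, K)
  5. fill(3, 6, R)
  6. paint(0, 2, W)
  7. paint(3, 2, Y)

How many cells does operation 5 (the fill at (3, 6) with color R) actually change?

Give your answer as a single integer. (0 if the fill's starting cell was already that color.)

Answer: 34

Derivation:
After op 1 fill(0,3,G) [35 cells changed]:
GGGGGGG
GGGGGGG
GGGGWWG
WWWWWWG
WWWWWWG
GGGGGGG
GGGGGGG
After op 2 paint(4,4,G):
GGGGGGG
GGGGGGG
GGGGWWG
WWWWWWG
WWWWGWG
GGGGGGG
GGGGGGG
After op 3 paint(2,2,W):
GGGGGGG
GGGGGGG
GGWGWWG
WWWWWWG
WWWWGWG
GGGGGGG
GGGGGGG
After op 4 paint(2,3,K):
GGGGGGG
GGGGGGG
GGWKWWG
WWWWWWG
WWWWGWG
GGGGGGG
GGGGGGG
After op 5 fill(3,6,R) [34 cells changed]:
RRRRRRR
RRRRRRR
RRWKWWR
WWWWWWR
WWWWRWR
RRRRRRR
RRRRRRR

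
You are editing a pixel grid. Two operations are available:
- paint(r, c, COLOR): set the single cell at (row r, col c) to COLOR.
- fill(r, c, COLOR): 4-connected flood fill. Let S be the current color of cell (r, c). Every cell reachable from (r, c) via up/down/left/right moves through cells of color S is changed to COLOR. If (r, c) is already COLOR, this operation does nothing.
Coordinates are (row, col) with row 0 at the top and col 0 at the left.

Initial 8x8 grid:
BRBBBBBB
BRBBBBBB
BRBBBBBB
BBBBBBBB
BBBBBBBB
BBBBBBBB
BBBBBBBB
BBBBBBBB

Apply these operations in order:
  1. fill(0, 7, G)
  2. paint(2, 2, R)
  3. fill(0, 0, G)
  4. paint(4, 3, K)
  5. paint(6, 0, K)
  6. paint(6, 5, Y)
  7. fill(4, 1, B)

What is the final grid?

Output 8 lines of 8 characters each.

After op 1 fill(0,7,G) [61 cells changed]:
GRGGGGGG
GRGGGGGG
GRGGGGGG
GGGGGGGG
GGGGGGGG
GGGGGGGG
GGGGGGGG
GGGGGGGG
After op 2 paint(2,2,R):
GRGGGGGG
GRGGGGGG
GRRGGGGG
GGGGGGGG
GGGGGGGG
GGGGGGGG
GGGGGGGG
GGGGGGGG
After op 3 fill(0,0,G) [0 cells changed]:
GRGGGGGG
GRGGGGGG
GRRGGGGG
GGGGGGGG
GGGGGGGG
GGGGGGGG
GGGGGGGG
GGGGGGGG
After op 4 paint(4,3,K):
GRGGGGGG
GRGGGGGG
GRRGGGGG
GGGGGGGG
GGGKGGGG
GGGGGGGG
GGGGGGGG
GGGGGGGG
After op 5 paint(6,0,K):
GRGGGGGG
GRGGGGGG
GRRGGGGG
GGGGGGGG
GGGKGGGG
GGGGGGGG
KGGGGGGG
GGGGGGGG
After op 6 paint(6,5,Y):
GRGGGGGG
GRGGGGGG
GRRGGGGG
GGGGGGGG
GGGKGGGG
GGGGGGGG
KGGGGYGG
GGGGGGGG
After op 7 fill(4,1,B) [57 cells changed]:
BRBBBBBB
BRBBBBBB
BRRBBBBB
BBBBBBBB
BBBKBBBB
BBBBBBBB
KBBBBYBB
BBBBBBBB

Answer: BRBBBBBB
BRBBBBBB
BRRBBBBB
BBBBBBBB
BBBKBBBB
BBBBBBBB
KBBBBYBB
BBBBBBBB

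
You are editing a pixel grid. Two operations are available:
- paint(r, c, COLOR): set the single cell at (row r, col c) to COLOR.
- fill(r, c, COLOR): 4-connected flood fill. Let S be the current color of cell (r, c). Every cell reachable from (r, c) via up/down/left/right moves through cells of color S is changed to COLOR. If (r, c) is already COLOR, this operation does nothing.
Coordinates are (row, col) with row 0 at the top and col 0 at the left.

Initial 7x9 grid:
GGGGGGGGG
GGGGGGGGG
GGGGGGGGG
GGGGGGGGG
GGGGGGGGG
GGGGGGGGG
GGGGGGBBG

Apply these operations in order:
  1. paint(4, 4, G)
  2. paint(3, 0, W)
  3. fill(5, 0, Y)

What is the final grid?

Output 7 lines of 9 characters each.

After op 1 paint(4,4,G):
GGGGGGGGG
GGGGGGGGG
GGGGGGGGG
GGGGGGGGG
GGGGGGGGG
GGGGGGGGG
GGGGGGBBG
After op 2 paint(3,0,W):
GGGGGGGGG
GGGGGGGGG
GGGGGGGGG
WGGGGGGGG
GGGGGGGGG
GGGGGGGGG
GGGGGGBBG
After op 3 fill(5,0,Y) [60 cells changed]:
YYYYYYYYY
YYYYYYYYY
YYYYYYYYY
WYYYYYYYY
YYYYYYYYY
YYYYYYYYY
YYYYYYBBY

Answer: YYYYYYYYY
YYYYYYYYY
YYYYYYYYY
WYYYYYYYY
YYYYYYYYY
YYYYYYYYY
YYYYYYBBY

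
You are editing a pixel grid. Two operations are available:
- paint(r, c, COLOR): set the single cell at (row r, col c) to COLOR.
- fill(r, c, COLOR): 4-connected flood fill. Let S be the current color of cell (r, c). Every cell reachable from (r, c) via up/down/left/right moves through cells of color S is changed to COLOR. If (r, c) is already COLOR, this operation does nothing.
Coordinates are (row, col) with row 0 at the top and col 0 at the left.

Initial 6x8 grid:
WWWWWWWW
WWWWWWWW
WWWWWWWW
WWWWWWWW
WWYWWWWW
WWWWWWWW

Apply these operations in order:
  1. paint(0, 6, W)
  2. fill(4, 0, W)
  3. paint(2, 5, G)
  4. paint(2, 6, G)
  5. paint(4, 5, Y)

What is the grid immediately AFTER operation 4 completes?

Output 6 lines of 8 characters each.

After op 1 paint(0,6,W):
WWWWWWWW
WWWWWWWW
WWWWWWWW
WWWWWWWW
WWYWWWWW
WWWWWWWW
After op 2 fill(4,0,W) [0 cells changed]:
WWWWWWWW
WWWWWWWW
WWWWWWWW
WWWWWWWW
WWYWWWWW
WWWWWWWW
After op 3 paint(2,5,G):
WWWWWWWW
WWWWWWWW
WWWWWGWW
WWWWWWWW
WWYWWWWW
WWWWWWWW
After op 4 paint(2,6,G):
WWWWWWWW
WWWWWWWW
WWWWWGGW
WWWWWWWW
WWYWWWWW
WWWWWWWW

Answer: WWWWWWWW
WWWWWWWW
WWWWWGGW
WWWWWWWW
WWYWWWWW
WWWWWWWW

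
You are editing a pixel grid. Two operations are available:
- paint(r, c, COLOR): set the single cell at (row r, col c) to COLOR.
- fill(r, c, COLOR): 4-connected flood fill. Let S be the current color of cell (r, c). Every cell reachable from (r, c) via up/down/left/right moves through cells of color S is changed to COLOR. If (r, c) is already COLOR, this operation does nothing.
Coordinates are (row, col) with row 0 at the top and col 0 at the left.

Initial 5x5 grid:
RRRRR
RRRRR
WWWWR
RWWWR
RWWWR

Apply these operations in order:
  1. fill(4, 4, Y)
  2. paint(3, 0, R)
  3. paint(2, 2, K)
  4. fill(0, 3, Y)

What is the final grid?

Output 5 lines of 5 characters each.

After op 1 fill(4,4,Y) [13 cells changed]:
YYYYY
YYYYY
WWWWY
RWWWY
RWWWY
After op 2 paint(3,0,R):
YYYYY
YYYYY
WWWWY
RWWWY
RWWWY
After op 3 paint(2,2,K):
YYYYY
YYYYY
WWKWY
RWWWY
RWWWY
After op 4 fill(0,3,Y) [0 cells changed]:
YYYYY
YYYYY
WWKWY
RWWWY
RWWWY

Answer: YYYYY
YYYYY
WWKWY
RWWWY
RWWWY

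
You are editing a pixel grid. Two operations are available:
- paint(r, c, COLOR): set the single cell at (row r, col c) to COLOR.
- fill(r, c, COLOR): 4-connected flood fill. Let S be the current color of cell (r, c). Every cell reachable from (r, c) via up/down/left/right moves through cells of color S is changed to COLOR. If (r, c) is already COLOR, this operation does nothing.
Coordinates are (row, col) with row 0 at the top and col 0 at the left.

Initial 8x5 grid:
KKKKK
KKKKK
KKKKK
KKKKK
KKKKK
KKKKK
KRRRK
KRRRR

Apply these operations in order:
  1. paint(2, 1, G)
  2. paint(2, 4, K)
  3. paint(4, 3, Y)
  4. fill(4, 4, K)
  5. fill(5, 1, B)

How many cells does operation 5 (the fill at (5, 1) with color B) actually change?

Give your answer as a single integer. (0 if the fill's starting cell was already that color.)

After op 1 paint(2,1,G):
KKKKK
KKKKK
KGKKK
KKKKK
KKKKK
KKKKK
KRRRK
KRRRR
After op 2 paint(2,4,K):
KKKKK
KKKKK
KGKKK
KKKKK
KKKKK
KKKKK
KRRRK
KRRRR
After op 3 paint(4,3,Y):
KKKKK
KKKKK
KGKKK
KKKKK
KKKYK
KKKKK
KRRRK
KRRRR
After op 4 fill(4,4,K) [0 cells changed]:
KKKKK
KKKKK
KGKKK
KKKKK
KKKYK
KKKKK
KRRRK
KRRRR
After op 5 fill(5,1,B) [31 cells changed]:
BBBBB
BBBBB
BGBBB
BBBBB
BBBYB
BBBBB
BRRRB
BRRRR

Answer: 31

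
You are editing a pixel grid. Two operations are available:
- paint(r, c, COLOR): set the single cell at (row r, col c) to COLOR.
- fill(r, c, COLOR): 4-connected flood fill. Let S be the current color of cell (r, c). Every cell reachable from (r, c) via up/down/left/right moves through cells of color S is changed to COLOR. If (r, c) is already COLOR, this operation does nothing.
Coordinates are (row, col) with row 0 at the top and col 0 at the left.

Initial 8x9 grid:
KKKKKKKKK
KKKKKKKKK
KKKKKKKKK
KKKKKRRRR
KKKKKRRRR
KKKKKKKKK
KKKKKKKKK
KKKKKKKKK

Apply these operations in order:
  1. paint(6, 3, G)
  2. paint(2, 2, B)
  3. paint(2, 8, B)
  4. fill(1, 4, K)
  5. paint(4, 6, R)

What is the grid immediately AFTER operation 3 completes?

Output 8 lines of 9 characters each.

Answer: KKKKKKKKK
KKKKKKKKK
KKBKKKKKB
KKKKKRRRR
KKKKKRRRR
KKKKKKKKK
KKKGKKKKK
KKKKKKKKK

Derivation:
After op 1 paint(6,3,G):
KKKKKKKKK
KKKKKKKKK
KKKKKKKKK
KKKKKRRRR
KKKKKRRRR
KKKKKKKKK
KKKGKKKKK
KKKKKKKKK
After op 2 paint(2,2,B):
KKKKKKKKK
KKKKKKKKK
KKBKKKKKK
KKKKKRRRR
KKKKKRRRR
KKKKKKKKK
KKKGKKKKK
KKKKKKKKK
After op 3 paint(2,8,B):
KKKKKKKKK
KKKKKKKKK
KKBKKKKKB
KKKKKRRRR
KKKKKRRRR
KKKKKKKKK
KKKGKKKKK
KKKKKKKKK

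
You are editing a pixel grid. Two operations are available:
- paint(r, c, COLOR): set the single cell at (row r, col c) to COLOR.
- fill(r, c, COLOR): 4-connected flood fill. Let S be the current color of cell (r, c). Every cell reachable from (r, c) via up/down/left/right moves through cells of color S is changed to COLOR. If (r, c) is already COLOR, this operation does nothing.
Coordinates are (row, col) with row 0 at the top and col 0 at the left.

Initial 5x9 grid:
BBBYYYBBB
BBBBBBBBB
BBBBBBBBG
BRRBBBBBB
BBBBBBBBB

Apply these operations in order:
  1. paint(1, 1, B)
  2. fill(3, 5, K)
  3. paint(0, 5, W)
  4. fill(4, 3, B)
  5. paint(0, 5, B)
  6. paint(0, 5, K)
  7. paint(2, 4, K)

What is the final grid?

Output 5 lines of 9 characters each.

After op 1 paint(1,1,B):
BBBYYYBBB
BBBBBBBBB
BBBBBBBBG
BRRBBBBBB
BBBBBBBBB
After op 2 fill(3,5,K) [39 cells changed]:
KKKYYYKKK
KKKKKKKKK
KKKKKKKKG
KRRKKKKKK
KKKKKKKKK
After op 3 paint(0,5,W):
KKKYYWKKK
KKKKKKKKK
KKKKKKKKG
KRRKKKKKK
KKKKKKKKK
After op 4 fill(4,3,B) [39 cells changed]:
BBBYYWBBB
BBBBBBBBB
BBBBBBBBG
BRRBBBBBB
BBBBBBBBB
After op 5 paint(0,5,B):
BBBYYBBBB
BBBBBBBBB
BBBBBBBBG
BRRBBBBBB
BBBBBBBBB
After op 6 paint(0,5,K):
BBBYYKBBB
BBBBBBBBB
BBBBBBBBG
BRRBBBBBB
BBBBBBBBB
After op 7 paint(2,4,K):
BBBYYKBBB
BBBBBBBBB
BBBBKBBBG
BRRBBBBBB
BBBBBBBBB

Answer: BBBYYKBBB
BBBBBBBBB
BBBBKBBBG
BRRBBBBBB
BBBBBBBBB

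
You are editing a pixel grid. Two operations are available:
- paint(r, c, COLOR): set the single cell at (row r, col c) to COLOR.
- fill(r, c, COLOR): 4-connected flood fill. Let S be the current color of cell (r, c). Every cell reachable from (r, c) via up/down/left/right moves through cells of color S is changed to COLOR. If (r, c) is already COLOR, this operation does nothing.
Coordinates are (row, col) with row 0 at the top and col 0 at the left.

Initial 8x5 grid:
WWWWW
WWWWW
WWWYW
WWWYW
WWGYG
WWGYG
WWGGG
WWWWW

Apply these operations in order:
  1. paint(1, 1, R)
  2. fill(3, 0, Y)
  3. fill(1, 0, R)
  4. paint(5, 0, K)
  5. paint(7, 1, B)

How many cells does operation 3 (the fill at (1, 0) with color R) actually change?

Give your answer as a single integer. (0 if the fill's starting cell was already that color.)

Answer: 32

Derivation:
After op 1 paint(1,1,R):
WWWWW
WRWWW
WWWYW
WWWYW
WWGYG
WWGYG
WWGGG
WWWWW
After op 2 fill(3,0,Y) [28 cells changed]:
YYYYY
YRYYY
YYYYY
YYYYY
YYGYG
YYGYG
YYGGG
YYYYY
After op 3 fill(1,0,R) [32 cells changed]:
RRRRR
RRRRR
RRRRR
RRRRR
RRGRG
RRGRG
RRGGG
RRRRR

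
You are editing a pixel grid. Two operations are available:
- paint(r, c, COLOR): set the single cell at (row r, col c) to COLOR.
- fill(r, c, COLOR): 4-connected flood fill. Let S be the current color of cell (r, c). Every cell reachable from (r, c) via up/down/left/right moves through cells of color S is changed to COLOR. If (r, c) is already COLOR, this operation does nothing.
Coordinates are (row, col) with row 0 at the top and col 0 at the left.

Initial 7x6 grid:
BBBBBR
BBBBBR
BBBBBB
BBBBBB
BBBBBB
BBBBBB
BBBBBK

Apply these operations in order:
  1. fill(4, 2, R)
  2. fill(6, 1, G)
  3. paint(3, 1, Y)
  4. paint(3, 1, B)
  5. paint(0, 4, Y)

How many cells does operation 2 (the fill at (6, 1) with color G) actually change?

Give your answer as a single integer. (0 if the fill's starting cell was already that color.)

After op 1 fill(4,2,R) [39 cells changed]:
RRRRRR
RRRRRR
RRRRRR
RRRRRR
RRRRRR
RRRRRR
RRRRRK
After op 2 fill(6,1,G) [41 cells changed]:
GGGGGG
GGGGGG
GGGGGG
GGGGGG
GGGGGG
GGGGGG
GGGGGK

Answer: 41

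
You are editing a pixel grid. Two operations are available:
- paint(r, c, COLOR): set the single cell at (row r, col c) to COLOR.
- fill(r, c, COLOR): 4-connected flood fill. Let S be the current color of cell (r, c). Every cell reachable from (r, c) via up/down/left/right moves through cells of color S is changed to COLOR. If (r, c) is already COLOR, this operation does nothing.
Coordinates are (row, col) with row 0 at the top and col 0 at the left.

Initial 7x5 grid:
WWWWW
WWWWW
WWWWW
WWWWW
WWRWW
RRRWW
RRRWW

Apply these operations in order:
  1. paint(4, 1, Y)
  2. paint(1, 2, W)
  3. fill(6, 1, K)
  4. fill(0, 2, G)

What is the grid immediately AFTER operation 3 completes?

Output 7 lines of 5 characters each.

After op 1 paint(4,1,Y):
WWWWW
WWWWW
WWWWW
WWWWW
WYRWW
RRRWW
RRRWW
After op 2 paint(1,2,W):
WWWWW
WWWWW
WWWWW
WWWWW
WYRWW
RRRWW
RRRWW
After op 3 fill(6,1,K) [7 cells changed]:
WWWWW
WWWWW
WWWWW
WWWWW
WYKWW
KKKWW
KKKWW

Answer: WWWWW
WWWWW
WWWWW
WWWWW
WYKWW
KKKWW
KKKWW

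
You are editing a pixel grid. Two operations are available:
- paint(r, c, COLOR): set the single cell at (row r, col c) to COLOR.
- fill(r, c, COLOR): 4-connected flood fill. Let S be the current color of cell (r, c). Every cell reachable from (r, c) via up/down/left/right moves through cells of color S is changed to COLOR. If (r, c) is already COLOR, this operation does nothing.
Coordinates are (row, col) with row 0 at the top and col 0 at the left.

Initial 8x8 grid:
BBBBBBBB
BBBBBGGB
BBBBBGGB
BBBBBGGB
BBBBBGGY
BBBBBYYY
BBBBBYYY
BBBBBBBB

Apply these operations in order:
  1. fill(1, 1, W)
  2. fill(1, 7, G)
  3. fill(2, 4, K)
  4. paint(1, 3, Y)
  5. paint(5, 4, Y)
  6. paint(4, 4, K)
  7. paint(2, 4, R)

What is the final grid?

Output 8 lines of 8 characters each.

After op 1 fill(1,1,W) [49 cells changed]:
WWWWWWWW
WWWWWGGW
WWWWWGGW
WWWWWGGW
WWWWWGGY
WWWWWYYY
WWWWWYYY
WWWWWWWW
After op 2 fill(1,7,G) [49 cells changed]:
GGGGGGGG
GGGGGGGG
GGGGGGGG
GGGGGGGG
GGGGGGGY
GGGGGYYY
GGGGGYYY
GGGGGGGG
After op 3 fill(2,4,K) [57 cells changed]:
KKKKKKKK
KKKKKKKK
KKKKKKKK
KKKKKKKK
KKKKKKKY
KKKKKYYY
KKKKKYYY
KKKKKKKK
After op 4 paint(1,3,Y):
KKKKKKKK
KKKYKKKK
KKKKKKKK
KKKKKKKK
KKKKKKKY
KKKKKYYY
KKKKKYYY
KKKKKKKK
After op 5 paint(5,4,Y):
KKKKKKKK
KKKYKKKK
KKKKKKKK
KKKKKKKK
KKKKKKKY
KKKKYYYY
KKKKKYYY
KKKKKKKK
After op 6 paint(4,4,K):
KKKKKKKK
KKKYKKKK
KKKKKKKK
KKKKKKKK
KKKKKKKY
KKKKYYYY
KKKKKYYY
KKKKKKKK
After op 7 paint(2,4,R):
KKKKKKKK
KKKYKKKK
KKKKRKKK
KKKKKKKK
KKKKKKKY
KKKKYYYY
KKKKKYYY
KKKKKKKK

Answer: KKKKKKKK
KKKYKKKK
KKKKRKKK
KKKKKKKK
KKKKKKKY
KKKKYYYY
KKKKKYYY
KKKKKKKK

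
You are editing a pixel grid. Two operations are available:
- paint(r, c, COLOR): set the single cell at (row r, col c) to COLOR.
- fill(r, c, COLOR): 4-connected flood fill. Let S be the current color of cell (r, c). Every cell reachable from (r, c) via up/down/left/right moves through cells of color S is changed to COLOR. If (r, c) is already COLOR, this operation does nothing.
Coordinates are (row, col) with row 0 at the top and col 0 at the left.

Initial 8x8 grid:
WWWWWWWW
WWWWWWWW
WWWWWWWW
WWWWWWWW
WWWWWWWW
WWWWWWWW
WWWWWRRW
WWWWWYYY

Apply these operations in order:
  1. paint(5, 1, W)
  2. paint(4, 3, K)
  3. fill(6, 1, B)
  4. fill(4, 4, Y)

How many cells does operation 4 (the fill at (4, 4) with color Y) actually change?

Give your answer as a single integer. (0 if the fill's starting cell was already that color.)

Answer: 58

Derivation:
After op 1 paint(5,1,W):
WWWWWWWW
WWWWWWWW
WWWWWWWW
WWWWWWWW
WWWWWWWW
WWWWWWWW
WWWWWRRW
WWWWWYYY
After op 2 paint(4,3,K):
WWWWWWWW
WWWWWWWW
WWWWWWWW
WWWWWWWW
WWWKWWWW
WWWWWWWW
WWWWWRRW
WWWWWYYY
After op 3 fill(6,1,B) [58 cells changed]:
BBBBBBBB
BBBBBBBB
BBBBBBBB
BBBBBBBB
BBBKBBBB
BBBBBBBB
BBBBBRRB
BBBBBYYY
After op 4 fill(4,4,Y) [58 cells changed]:
YYYYYYYY
YYYYYYYY
YYYYYYYY
YYYYYYYY
YYYKYYYY
YYYYYYYY
YYYYYRRY
YYYYYYYY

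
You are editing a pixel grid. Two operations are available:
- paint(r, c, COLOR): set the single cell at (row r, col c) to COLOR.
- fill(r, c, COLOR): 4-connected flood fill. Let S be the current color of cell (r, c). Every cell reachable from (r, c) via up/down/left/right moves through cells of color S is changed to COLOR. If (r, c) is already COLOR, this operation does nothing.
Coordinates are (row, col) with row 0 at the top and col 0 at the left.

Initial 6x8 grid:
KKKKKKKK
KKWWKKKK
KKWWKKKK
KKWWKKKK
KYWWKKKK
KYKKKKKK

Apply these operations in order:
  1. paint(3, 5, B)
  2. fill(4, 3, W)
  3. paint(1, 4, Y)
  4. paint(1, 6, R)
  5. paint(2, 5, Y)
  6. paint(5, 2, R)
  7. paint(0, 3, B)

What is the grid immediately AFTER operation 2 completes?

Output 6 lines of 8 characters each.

Answer: KKKKKKKK
KKWWKKKK
KKWWKKKK
KKWWKBKK
KYWWKKKK
KYKKKKKK

Derivation:
After op 1 paint(3,5,B):
KKKKKKKK
KKWWKKKK
KKWWKKKK
KKWWKBKK
KYWWKKKK
KYKKKKKK
After op 2 fill(4,3,W) [0 cells changed]:
KKKKKKKK
KKWWKKKK
KKWWKKKK
KKWWKBKK
KYWWKKKK
KYKKKKKK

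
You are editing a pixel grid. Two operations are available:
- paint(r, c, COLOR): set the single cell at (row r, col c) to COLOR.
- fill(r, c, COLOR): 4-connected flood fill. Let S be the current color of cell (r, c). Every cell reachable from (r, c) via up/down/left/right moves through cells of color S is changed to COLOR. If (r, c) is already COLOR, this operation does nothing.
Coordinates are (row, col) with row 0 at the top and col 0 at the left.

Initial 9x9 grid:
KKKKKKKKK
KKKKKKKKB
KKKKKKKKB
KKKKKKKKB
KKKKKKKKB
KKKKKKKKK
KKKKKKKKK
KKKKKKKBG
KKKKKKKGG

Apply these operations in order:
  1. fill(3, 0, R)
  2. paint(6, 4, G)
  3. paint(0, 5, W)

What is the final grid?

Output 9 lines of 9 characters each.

Answer: RRRRRWRRR
RRRRRRRRB
RRRRRRRRB
RRRRRRRRB
RRRRRRRRB
RRRRRRRRR
RRRRGRRRR
RRRRRRRBG
RRRRRRRGG

Derivation:
After op 1 fill(3,0,R) [73 cells changed]:
RRRRRRRRR
RRRRRRRRB
RRRRRRRRB
RRRRRRRRB
RRRRRRRRB
RRRRRRRRR
RRRRRRRRR
RRRRRRRBG
RRRRRRRGG
After op 2 paint(6,4,G):
RRRRRRRRR
RRRRRRRRB
RRRRRRRRB
RRRRRRRRB
RRRRRRRRB
RRRRRRRRR
RRRRGRRRR
RRRRRRRBG
RRRRRRRGG
After op 3 paint(0,5,W):
RRRRRWRRR
RRRRRRRRB
RRRRRRRRB
RRRRRRRRB
RRRRRRRRB
RRRRRRRRR
RRRRGRRRR
RRRRRRRBG
RRRRRRRGG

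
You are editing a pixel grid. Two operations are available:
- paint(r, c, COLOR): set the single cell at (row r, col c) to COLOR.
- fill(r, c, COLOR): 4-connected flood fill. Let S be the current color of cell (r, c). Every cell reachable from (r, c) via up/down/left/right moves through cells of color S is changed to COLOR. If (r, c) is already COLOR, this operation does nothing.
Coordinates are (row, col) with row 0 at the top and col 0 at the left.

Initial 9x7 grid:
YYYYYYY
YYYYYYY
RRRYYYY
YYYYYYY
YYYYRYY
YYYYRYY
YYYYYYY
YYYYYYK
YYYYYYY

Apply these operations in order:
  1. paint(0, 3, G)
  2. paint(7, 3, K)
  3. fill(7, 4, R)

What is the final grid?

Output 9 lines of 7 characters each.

After op 1 paint(0,3,G):
YYYGYYY
YYYYYYY
RRRYYYY
YYYYYYY
YYYYRYY
YYYYRYY
YYYYYYY
YYYYYYK
YYYYYYY
After op 2 paint(7,3,K):
YYYGYYY
YYYYYYY
RRRYYYY
YYYYYYY
YYYYRYY
YYYYRYY
YYYYYYY
YYYKYYK
YYYYYYY
After op 3 fill(7,4,R) [55 cells changed]:
RRRGRRR
RRRRRRR
RRRRRRR
RRRRRRR
RRRRRRR
RRRRRRR
RRRRRRR
RRRKRRK
RRRRRRR

Answer: RRRGRRR
RRRRRRR
RRRRRRR
RRRRRRR
RRRRRRR
RRRRRRR
RRRRRRR
RRRKRRK
RRRRRRR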